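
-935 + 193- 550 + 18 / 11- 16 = -14370 / 11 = -1306.36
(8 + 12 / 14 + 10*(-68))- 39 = -4971 / 7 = -710.14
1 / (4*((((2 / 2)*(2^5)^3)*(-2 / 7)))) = -7 / 262144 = -0.00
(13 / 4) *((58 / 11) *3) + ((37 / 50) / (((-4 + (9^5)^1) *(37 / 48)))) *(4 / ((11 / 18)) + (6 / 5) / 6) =1192500669 / 23196250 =51.41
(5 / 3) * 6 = 10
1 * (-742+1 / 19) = -14097 / 19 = -741.95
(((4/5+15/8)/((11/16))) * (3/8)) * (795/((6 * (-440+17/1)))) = -0.46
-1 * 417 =-417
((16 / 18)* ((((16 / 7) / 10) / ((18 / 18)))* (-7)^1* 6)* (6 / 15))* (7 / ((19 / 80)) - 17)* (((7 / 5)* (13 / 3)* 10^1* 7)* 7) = -180357632 / 1425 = -126566.76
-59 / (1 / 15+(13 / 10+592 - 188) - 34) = -1770 / 11141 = -0.16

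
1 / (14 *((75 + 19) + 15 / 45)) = 3 / 3962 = 0.00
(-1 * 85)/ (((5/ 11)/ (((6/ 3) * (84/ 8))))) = -3927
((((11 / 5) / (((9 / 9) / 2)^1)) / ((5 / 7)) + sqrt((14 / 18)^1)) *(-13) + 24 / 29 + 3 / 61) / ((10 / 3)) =-10508289 / 442250-13 *sqrt(7) / 10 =-27.20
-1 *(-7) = 7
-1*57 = -57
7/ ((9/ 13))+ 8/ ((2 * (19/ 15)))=2269/ 171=13.27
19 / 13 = 1.46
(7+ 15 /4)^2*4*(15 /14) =27735 /56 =495.27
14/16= 7/8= 0.88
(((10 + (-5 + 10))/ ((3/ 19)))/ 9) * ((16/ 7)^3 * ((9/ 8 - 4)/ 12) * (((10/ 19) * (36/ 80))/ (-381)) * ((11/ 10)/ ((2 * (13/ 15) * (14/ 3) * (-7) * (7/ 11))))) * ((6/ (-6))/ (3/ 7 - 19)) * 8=-89056/ 360728641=-0.00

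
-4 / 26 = -2 / 13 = -0.15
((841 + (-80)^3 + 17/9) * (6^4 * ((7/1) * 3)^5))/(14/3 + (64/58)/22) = -1294606622509055856/2257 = -573596199605252.93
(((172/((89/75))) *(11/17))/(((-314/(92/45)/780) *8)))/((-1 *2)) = 7071350/237541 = 29.77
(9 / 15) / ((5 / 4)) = 12 / 25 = 0.48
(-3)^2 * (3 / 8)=27 / 8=3.38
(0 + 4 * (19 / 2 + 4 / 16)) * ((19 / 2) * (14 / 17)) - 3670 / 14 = 5114 / 119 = 42.97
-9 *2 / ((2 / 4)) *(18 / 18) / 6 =-6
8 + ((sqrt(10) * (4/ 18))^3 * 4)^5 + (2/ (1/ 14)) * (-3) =-76 + 335544320000000 * sqrt(10)/ 205891132094649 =-70.85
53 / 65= 0.82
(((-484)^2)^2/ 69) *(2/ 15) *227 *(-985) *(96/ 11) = -14277784370364416/ 69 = -206924411164701.68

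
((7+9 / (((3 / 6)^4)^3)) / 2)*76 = 1401098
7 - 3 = 4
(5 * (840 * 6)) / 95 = 5040 / 19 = 265.26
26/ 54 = 13/ 27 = 0.48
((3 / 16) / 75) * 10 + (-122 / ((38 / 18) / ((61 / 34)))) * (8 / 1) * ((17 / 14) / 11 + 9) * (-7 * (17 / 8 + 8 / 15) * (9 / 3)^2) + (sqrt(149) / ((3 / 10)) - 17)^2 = 147383345671 / 116280 - 340 * sqrt(149) / 3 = 1266103.22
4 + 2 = 6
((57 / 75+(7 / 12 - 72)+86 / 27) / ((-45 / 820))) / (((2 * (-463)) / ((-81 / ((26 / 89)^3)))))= 5265479023117 / 1220653200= 4313.66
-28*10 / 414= -140 / 207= -0.68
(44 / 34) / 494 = 11 / 4199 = 0.00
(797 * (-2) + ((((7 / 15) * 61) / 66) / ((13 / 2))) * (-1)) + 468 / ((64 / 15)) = -152831647 / 102960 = -1484.38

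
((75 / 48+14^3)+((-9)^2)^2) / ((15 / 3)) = 29781 / 16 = 1861.31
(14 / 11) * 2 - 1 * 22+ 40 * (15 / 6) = 886 / 11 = 80.55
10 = 10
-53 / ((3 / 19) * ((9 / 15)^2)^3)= -15734375 / 2187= -7194.50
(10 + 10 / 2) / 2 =15 / 2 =7.50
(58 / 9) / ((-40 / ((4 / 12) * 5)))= -0.27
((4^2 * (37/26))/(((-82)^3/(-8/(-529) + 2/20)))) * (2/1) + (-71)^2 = 11946406694452/2369848585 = 5041.00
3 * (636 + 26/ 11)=21066/ 11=1915.09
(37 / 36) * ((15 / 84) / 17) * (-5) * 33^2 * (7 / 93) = -111925 / 25296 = -4.42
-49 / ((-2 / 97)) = 4753 / 2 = 2376.50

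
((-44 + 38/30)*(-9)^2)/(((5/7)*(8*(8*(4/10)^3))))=-605745/512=-1183.10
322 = 322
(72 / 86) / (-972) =-1 / 1161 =-0.00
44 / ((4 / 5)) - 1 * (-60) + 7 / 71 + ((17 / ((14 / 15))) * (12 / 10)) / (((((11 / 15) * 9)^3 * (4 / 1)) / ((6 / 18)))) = 2741137739 / 23814252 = 115.10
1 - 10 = -9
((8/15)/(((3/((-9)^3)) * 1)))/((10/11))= -3564/25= -142.56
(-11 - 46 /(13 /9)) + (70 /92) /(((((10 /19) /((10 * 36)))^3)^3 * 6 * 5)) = 248522126912651697580068341 /299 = 831177681982112700936683.40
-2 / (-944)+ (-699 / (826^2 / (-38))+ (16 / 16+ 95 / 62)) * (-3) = -326202907 / 42301112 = -7.71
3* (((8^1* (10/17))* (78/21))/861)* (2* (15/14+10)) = 322400/239071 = 1.35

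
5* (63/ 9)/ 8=35/ 8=4.38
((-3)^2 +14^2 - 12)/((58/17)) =3281/58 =56.57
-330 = -330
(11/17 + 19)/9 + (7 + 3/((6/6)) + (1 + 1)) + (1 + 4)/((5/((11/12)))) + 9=14749/612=24.10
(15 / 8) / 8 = 15 / 64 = 0.23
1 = 1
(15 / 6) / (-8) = -5 / 16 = -0.31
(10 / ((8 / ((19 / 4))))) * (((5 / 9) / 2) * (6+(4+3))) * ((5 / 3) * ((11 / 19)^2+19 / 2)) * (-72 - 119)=-67128.80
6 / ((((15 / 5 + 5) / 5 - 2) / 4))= -60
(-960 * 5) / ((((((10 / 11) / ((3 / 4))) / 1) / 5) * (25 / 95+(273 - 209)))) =-11400 / 37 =-308.11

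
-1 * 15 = -15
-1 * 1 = -1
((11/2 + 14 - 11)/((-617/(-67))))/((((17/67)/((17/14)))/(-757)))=-57768941/17276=-3343.88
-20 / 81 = -0.25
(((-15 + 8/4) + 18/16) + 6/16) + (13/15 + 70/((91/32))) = 13.98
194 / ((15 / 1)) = 194 / 15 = 12.93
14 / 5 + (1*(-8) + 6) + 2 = 14 / 5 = 2.80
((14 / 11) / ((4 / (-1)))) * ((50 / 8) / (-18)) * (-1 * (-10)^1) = 875 / 792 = 1.10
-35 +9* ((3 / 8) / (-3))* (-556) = 1181 / 2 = 590.50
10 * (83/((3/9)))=2490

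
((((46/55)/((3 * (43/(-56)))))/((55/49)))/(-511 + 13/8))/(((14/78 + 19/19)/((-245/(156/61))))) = -16403632/318033375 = -0.05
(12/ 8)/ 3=1/ 2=0.50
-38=-38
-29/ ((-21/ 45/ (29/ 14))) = 128.72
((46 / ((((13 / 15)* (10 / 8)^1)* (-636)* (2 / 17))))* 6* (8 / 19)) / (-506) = 408 / 144001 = 0.00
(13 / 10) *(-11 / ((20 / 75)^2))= -6435 / 32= -201.09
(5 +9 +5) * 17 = 323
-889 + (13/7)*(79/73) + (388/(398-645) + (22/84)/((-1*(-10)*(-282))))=-271086254483/305084520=-888.56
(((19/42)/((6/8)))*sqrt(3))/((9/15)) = 190*sqrt(3)/189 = 1.74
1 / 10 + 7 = 71 / 10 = 7.10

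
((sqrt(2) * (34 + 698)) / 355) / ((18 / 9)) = 366 * sqrt(2) / 355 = 1.46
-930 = -930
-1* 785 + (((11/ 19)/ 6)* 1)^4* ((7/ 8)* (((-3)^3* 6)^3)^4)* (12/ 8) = 4844458341700404692262900271/ 130321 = 37173274773063471675807.43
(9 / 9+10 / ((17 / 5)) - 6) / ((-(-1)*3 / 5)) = -175 / 51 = -3.43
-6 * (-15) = 90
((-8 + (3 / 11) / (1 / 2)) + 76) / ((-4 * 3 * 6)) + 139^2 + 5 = 7652719 / 396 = 19325.05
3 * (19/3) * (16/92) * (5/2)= 190/23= 8.26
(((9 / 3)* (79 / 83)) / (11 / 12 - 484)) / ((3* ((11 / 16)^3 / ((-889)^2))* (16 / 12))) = -2301617074176 / 640411981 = -3593.96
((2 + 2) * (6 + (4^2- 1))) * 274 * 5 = 115080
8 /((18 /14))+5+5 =146 /9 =16.22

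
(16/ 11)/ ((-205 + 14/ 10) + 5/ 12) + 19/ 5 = 2543119/ 670505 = 3.79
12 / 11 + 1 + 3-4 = 12 / 11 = 1.09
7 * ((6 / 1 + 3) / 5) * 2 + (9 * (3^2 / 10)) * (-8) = -198 / 5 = -39.60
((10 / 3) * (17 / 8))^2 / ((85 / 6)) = 85 / 24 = 3.54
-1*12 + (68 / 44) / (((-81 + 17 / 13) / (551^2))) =-67232573 / 11396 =-5899.66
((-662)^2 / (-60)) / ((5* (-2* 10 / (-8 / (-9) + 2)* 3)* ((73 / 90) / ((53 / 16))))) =75487529 / 262800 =287.24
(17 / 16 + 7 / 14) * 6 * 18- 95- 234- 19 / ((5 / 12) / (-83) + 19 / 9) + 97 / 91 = -55042901 / 327236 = -168.21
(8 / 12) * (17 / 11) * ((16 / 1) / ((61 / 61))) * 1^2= 544 / 33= 16.48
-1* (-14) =14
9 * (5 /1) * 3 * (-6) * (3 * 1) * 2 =-4860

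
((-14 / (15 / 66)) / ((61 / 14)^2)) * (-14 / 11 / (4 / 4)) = 76832 / 18605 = 4.13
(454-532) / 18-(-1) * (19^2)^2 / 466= 384905 / 1398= 275.33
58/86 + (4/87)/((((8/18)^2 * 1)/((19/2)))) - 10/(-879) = 25403533/8768904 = 2.90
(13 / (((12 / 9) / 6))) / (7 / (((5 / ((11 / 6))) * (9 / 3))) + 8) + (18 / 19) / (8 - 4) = 207243 / 30286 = 6.84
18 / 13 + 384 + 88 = 6154 / 13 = 473.38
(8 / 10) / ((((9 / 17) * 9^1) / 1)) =68 / 405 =0.17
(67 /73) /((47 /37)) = 2479 /3431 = 0.72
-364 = -364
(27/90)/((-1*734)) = -3/7340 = -0.00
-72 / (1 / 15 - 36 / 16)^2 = -259200 / 17161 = -15.10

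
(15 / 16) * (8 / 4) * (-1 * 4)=-15 / 2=-7.50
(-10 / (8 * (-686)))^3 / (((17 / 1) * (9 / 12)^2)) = 125 / 197571259872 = 0.00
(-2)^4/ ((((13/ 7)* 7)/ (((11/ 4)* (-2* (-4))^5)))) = 1441792/ 13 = 110907.08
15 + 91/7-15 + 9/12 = 55/4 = 13.75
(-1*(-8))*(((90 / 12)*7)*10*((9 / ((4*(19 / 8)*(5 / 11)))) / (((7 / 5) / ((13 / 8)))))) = 193050 / 19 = 10160.53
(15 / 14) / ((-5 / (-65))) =195 / 14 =13.93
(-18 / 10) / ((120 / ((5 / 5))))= -3 / 200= -0.02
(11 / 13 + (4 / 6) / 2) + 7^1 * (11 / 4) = 3187 / 156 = 20.43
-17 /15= -1.13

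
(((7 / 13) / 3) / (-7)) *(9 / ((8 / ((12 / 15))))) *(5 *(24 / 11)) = -36 / 143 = -0.25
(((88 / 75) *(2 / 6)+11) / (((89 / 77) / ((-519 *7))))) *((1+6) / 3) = -1672944427 / 20025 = -83542.79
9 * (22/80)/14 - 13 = -7181/560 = -12.82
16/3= 5.33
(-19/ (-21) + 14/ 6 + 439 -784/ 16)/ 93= 8258/ 1953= 4.23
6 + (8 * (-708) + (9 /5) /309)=-2913867 /515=-5657.99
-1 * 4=-4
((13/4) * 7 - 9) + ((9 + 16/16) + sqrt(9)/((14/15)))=755/28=26.96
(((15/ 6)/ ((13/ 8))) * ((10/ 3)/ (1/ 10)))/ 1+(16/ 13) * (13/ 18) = 6104/ 117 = 52.17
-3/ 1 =-3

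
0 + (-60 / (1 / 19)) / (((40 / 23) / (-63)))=82593 / 2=41296.50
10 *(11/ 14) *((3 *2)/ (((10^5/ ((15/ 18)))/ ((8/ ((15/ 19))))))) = 209/ 52500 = 0.00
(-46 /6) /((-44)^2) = -23 /5808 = -0.00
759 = 759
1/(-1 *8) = -1/8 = -0.12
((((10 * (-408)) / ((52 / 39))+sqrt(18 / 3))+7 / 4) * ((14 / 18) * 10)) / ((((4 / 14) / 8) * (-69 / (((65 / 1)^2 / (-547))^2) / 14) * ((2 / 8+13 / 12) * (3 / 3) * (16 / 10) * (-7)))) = -267499202140625 / 495490104+21867015625 * sqrt(6) / 123872526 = -539435.50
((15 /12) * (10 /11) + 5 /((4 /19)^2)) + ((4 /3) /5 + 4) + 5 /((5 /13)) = 346409 /2640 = 131.22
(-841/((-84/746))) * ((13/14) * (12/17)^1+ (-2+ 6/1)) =86892961/2499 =34771.09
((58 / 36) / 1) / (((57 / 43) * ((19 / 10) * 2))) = 6235 / 19494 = 0.32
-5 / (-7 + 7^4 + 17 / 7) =-7 / 3355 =-0.00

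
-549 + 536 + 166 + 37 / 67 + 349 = 33671 / 67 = 502.55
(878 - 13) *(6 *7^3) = 1780170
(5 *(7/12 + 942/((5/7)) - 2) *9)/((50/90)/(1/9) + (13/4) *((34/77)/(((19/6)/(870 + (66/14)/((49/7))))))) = 16999066623/114576016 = 148.36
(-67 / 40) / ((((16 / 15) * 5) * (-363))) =67 / 77440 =0.00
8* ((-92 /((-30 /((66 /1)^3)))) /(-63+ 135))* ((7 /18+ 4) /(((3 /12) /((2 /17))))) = 154779328 /765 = 202325.92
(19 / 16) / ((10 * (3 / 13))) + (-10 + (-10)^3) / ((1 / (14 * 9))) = -127259.49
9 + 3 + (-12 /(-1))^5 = 248844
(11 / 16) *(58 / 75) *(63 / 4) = 6699 / 800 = 8.37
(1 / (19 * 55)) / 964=1 / 1007380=0.00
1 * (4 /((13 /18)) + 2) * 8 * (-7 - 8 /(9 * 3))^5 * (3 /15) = -249410.66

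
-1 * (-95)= 95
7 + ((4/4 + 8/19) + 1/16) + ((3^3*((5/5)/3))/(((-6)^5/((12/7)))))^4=10400482923283/1225958436864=8.48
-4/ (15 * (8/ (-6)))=1/ 5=0.20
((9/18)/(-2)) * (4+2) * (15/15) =-1.50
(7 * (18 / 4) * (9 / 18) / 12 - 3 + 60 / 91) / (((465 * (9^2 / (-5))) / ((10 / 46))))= 2495 / 84088368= 0.00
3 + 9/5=24/5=4.80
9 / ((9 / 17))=17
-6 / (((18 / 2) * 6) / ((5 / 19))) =-5 / 171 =-0.03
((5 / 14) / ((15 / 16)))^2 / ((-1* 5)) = -64 / 2205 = -0.03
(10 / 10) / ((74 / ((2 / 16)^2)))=1 / 4736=0.00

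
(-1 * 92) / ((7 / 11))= -1012 / 7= -144.57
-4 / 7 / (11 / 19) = -0.99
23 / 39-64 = -63.41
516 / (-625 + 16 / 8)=-516 / 623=-0.83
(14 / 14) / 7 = 1 / 7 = 0.14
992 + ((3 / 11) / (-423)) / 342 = 526198463 / 530442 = 992.00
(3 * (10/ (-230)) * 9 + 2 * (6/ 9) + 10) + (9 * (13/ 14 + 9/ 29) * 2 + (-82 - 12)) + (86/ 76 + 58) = -1281967/ 532266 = -2.41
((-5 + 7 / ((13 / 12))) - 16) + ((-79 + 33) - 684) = -9679 / 13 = -744.54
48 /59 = 0.81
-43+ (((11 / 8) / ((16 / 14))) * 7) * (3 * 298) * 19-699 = 4553983 / 32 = 142311.97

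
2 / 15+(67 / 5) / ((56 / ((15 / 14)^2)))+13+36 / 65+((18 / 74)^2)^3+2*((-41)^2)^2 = 31035271542753711747901 / 5491475547710880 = 5651535.96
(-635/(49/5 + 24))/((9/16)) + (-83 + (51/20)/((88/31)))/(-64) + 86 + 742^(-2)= 1270654794337339/23581404887040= 53.88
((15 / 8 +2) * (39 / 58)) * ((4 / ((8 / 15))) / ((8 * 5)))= 3627 / 7424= 0.49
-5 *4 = -20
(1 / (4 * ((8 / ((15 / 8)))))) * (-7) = -105 / 256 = -0.41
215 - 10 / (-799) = 171795 / 799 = 215.01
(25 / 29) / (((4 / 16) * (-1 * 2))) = -50 / 29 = -1.72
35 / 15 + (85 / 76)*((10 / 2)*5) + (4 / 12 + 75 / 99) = 78713 / 2508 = 31.38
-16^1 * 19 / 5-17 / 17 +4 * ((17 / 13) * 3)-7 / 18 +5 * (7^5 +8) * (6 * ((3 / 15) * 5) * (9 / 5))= 1062317299 / 1170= 907963.50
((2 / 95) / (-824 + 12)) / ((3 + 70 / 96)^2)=-1152 / 617910685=-0.00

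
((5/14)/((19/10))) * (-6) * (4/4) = -150/133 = -1.13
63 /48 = 21 /16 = 1.31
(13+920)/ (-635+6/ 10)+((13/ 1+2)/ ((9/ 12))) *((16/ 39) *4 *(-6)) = -629305/ 3172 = -198.39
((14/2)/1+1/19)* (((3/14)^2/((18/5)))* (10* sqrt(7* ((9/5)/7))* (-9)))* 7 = -9045* sqrt(5)/266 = -76.03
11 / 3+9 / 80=907 / 240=3.78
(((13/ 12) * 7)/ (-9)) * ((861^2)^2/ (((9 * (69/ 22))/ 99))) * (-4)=149411609889542/ 23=6496156951719.22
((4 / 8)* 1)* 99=99 / 2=49.50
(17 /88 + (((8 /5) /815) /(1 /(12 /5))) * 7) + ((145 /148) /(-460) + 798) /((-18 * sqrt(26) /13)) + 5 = 9370511 /1793000-10865539 * sqrt(26) /490176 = -107.80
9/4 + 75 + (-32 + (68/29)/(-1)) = 4977/116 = 42.91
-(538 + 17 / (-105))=-56473 / 105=-537.84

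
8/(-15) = -8/15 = -0.53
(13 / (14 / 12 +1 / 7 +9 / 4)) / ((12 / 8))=56 / 23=2.43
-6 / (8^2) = -3 / 32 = -0.09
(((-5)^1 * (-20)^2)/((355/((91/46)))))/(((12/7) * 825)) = -1274/161667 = -0.01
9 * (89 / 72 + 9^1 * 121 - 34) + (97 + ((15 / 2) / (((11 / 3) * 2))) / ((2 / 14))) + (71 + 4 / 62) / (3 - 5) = 26119923 / 2728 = 9574.75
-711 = -711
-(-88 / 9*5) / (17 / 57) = 8360 / 51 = 163.92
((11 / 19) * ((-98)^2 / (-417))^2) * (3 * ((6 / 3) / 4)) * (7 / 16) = 443889677 / 2202594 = 201.53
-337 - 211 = -548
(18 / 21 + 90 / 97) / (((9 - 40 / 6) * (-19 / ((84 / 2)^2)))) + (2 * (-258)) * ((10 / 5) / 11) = -3341832 / 20273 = -164.84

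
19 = 19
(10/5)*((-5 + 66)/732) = 1/6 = 0.17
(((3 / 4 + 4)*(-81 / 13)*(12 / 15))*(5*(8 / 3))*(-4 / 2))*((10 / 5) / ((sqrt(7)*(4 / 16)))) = 65664*sqrt(7) / 91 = 1909.13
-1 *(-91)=91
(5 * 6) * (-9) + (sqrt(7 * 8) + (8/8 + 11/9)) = -2410/9 + 2 * sqrt(14) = -260.29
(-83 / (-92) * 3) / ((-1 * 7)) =-0.39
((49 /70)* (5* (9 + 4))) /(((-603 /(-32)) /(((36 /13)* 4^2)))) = 7168 /67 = 106.99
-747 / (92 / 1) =-747 / 92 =-8.12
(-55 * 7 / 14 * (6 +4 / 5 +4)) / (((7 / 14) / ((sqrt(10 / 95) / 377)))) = -594 * sqrt(38) / 7163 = -0.51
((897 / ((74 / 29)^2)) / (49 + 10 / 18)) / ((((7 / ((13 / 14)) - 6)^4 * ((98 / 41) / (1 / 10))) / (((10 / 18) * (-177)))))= -156357591183729 / 76590402560000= -2.04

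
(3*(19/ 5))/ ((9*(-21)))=-19/ 315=-0.06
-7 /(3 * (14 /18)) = -3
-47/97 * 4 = -188/97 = -1.94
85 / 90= 17 / 18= 0.94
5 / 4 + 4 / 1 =21 / 4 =5.25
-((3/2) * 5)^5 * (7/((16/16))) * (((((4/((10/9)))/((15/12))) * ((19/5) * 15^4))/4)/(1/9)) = -3313202484375/16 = -207075155273.44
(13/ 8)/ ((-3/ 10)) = -65/ 12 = -5.42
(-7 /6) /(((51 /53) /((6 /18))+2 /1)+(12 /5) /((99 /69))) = -20405 /114726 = -0.18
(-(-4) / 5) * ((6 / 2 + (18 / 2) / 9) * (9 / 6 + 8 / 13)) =88 / 13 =6.77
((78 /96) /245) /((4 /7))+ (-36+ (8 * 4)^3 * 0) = -80627 /2240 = -35.99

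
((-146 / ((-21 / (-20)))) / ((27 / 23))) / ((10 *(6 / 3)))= -3358 / 567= -5.92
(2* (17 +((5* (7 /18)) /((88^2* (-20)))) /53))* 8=502368761 /1846944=272.00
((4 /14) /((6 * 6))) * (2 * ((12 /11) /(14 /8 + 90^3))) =16 /673597617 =0.00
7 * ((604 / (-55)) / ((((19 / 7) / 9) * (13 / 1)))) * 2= -532728 / 13585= -39.21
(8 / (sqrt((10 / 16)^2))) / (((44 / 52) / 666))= 554112 / 55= 10074.76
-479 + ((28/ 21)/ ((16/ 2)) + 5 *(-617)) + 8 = -21335/ 6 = -3555.83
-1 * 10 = -10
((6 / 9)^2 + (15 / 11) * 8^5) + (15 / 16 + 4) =44689.02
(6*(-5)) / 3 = -10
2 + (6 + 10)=18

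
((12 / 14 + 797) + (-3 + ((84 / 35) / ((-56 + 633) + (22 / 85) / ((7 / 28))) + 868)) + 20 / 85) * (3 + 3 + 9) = 20836795800 / 835261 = 24946.45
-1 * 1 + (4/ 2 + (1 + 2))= 4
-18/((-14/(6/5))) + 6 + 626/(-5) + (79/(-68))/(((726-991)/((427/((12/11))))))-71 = -186.94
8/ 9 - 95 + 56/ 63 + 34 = -533/ 9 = -59.22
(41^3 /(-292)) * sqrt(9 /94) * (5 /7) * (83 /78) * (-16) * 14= 57204430 * sqrt(94) /44603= 12434.53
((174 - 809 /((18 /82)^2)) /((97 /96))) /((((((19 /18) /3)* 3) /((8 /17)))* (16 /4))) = -172266880 /93993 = -1832.76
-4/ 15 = -0.27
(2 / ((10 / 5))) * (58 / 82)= 29 / 41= 0.71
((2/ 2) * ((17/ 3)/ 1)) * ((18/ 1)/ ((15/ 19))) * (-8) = -5168/ 5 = -1033.60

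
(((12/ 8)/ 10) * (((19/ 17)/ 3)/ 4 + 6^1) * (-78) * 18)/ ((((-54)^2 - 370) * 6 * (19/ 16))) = -145431/ 2055895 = -0.07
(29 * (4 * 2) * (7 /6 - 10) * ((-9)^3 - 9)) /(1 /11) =16636488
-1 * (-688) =688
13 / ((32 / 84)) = 34.12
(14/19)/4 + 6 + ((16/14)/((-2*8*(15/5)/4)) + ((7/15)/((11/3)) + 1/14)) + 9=335488/21945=15.29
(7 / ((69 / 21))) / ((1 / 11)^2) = 5929 / 23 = 257.78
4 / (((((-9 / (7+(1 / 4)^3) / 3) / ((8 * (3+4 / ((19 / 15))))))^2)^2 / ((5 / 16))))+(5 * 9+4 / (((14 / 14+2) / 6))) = 470125600317924197 / 2135179264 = 220180857.06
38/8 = 19/4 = 4.75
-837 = -837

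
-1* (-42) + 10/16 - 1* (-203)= 1965/8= 245.62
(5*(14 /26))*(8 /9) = 280 /117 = 2.39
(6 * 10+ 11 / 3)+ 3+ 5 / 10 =403 / 6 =67.17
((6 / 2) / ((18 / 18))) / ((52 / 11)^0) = 3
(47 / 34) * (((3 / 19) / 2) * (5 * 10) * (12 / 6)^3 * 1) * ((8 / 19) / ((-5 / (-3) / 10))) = 676800 / 6137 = 110.28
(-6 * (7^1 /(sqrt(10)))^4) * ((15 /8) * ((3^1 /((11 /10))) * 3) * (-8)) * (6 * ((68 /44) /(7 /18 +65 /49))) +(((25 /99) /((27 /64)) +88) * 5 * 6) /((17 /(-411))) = 154764340948 /4942971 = 31309.98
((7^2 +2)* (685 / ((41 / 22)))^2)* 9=62011391.49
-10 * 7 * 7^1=-490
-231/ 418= -21/ 38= -0.55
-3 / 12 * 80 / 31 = -20 / 31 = -0.65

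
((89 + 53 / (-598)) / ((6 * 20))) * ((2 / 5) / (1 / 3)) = 53169 / 59800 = 0.89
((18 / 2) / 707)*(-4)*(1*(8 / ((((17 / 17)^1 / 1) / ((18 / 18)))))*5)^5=-3686400000 / 707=-5214144.27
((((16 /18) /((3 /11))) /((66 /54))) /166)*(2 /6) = 0.01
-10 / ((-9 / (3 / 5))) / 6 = 0.11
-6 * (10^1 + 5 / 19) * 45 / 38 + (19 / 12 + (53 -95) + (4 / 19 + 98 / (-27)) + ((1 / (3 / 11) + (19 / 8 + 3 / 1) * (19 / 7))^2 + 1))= 6648893683 / 30566592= 217.52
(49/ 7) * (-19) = -133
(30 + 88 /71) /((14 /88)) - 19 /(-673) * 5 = 65726631 /334481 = 196.50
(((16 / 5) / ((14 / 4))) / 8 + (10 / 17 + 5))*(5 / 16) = 3393 / 1904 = 1.78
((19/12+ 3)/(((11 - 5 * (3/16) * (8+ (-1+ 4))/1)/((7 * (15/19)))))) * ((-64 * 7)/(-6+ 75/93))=1388800/437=3178.03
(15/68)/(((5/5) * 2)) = 15/136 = 0.11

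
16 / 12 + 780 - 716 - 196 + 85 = -137 / 3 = -45.67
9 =9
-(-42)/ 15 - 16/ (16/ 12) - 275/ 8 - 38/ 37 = -66011/ 1480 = -44.60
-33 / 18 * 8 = -44 / 3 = -14.67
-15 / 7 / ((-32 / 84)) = 45 / 8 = 5.62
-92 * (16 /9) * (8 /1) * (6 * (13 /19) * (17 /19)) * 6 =-10409984 /361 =-28836.52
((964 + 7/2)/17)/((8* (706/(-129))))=-1.30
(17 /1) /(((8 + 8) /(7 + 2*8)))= 391 /16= 24.44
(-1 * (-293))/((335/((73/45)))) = 21389/15075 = 1.42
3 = 3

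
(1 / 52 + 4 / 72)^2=1225 / 219024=0.01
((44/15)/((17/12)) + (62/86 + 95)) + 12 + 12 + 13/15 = 1344947/10965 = 122.66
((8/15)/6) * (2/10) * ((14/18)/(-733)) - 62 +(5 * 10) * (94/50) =32.00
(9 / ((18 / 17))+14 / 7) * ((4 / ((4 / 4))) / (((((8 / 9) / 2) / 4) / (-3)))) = -1134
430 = 430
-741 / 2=-370.50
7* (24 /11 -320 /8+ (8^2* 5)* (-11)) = -273952 /11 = -24904.73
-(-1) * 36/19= 36/19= 1.89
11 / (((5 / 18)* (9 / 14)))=308 / 5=61.60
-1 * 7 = -7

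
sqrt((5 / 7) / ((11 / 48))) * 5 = 20 * sqrt(1155) / 77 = 8.83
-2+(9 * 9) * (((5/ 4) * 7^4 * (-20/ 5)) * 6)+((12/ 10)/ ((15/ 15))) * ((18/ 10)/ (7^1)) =-1021025546/ 175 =-5834431.69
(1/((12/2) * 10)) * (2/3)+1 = 1.01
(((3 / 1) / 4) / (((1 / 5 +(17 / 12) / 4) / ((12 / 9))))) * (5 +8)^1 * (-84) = -37440 / 19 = -1970.53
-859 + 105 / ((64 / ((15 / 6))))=-109427 / 128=-854.90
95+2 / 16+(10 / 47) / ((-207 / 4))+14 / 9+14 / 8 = 7660727 / 77832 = 98.43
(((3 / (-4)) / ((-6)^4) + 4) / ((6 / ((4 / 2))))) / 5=6911 / 25920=0.27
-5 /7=-0.71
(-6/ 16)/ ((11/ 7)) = -21/ 88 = -0.24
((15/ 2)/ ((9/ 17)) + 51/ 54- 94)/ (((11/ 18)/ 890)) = -1263800/ 11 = -114890.91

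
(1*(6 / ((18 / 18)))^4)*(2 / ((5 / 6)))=15552 / 5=3110.40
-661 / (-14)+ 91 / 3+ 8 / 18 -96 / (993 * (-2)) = 3254753 / 41706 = 78.04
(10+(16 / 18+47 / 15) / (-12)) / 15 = 5219 / 8100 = 0.64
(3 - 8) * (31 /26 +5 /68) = -5595 /884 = -6.33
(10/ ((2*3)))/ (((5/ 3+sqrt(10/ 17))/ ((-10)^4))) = 850000/ 67 - 30000*sqrt(170)/ 67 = 6848.48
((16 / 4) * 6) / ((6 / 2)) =8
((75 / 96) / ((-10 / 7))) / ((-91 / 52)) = 5 / 16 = 0.31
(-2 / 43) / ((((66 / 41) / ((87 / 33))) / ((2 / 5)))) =-2378 / 78045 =-0.03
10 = 10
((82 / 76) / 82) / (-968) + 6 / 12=36783 / 73568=0.50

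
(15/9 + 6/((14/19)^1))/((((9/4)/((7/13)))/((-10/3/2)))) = -4120/1053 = -3.91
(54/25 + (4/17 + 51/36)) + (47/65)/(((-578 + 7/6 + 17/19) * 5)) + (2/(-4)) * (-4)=25298715749/4353059100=5.81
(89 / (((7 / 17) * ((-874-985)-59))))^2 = 2289169 / 180257476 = 0.01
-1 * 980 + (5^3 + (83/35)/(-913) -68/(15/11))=-1045124/1155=-904.87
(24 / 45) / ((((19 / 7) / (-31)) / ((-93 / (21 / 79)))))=607352 / 285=2131.06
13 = 13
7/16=0.44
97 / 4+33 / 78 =1283 / 52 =24.67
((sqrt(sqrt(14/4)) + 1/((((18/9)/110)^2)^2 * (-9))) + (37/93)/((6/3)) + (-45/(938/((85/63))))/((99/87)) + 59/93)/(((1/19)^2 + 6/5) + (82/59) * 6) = -35191940288881175/330265699533 + 106495 * 2^(3/4) * 7^(1/4)/2032298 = -106556.31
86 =86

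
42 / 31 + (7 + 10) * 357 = 188181 / 31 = 6070.35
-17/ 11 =-1.55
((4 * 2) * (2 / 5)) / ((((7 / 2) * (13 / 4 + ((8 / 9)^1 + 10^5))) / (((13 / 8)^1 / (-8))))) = -234 / 126005215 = -0.00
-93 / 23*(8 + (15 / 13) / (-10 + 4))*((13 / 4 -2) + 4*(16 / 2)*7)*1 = -17009979 / 2392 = -7111.20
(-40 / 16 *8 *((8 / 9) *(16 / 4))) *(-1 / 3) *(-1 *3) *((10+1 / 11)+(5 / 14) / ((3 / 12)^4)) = -5002880 / 693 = -7219.16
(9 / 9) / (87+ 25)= 1 / 112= 0.01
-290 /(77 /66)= -1740 /7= -248.57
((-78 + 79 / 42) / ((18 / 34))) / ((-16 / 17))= 923933 / 6048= 152.77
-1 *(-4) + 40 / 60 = 14 / 3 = 4.67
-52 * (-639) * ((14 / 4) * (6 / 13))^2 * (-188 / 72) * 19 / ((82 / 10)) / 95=-5522.02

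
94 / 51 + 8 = 502 / 51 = 9.84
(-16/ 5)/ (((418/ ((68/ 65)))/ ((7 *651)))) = -2479008/ 67925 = -36.50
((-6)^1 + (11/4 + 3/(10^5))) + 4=75003/100000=0.75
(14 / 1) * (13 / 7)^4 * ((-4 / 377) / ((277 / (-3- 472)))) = 8348600 / 2755319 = 3.03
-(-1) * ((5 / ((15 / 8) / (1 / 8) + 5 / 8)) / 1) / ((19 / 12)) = 96 / 475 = 0.20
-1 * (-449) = 449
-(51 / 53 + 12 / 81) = -1589 / 1431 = -1.11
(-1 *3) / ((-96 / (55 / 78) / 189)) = 3465 / 832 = 4.16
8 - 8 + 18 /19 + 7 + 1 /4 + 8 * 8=5487 /76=72.20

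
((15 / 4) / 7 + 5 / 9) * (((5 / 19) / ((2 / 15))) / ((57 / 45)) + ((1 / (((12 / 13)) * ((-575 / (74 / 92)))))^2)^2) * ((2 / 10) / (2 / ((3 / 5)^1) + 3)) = 0.05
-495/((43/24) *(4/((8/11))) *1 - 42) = 23760/1543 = 15.40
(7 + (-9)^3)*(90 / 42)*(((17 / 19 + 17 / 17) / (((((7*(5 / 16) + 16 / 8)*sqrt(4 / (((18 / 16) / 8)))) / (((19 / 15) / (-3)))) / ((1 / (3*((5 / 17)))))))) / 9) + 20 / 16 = 231559 / 28140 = 8.23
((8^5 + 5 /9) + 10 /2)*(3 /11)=294962 /33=8938.24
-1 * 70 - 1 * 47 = -117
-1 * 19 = -19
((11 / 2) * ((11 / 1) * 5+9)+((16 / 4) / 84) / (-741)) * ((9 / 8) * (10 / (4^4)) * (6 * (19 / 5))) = 16432413 / 46592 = 352.69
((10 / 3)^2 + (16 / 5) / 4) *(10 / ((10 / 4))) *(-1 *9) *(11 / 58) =-11792 / 145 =-81.32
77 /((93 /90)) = 2310 /31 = 74.52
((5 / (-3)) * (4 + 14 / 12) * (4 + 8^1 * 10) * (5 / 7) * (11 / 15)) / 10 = -341 / 9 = -37.89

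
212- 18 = 194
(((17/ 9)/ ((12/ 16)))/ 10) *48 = 544/ 45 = 12.09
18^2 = 324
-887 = -887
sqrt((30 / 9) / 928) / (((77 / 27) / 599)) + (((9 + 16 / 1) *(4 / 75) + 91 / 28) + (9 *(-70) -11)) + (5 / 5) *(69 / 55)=-622.57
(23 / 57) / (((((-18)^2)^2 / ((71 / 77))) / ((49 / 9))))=11431 / 592379568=0.00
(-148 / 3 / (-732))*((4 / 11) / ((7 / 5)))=740 / 42273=0.02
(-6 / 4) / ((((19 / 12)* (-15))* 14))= 3 / 665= 0.00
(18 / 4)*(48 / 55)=3.93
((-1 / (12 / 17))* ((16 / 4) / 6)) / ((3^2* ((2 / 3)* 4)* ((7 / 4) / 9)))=-17 / 84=-0.20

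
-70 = -70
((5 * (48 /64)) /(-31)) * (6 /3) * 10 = -75 /31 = -2.42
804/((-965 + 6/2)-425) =-804/1387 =-0.58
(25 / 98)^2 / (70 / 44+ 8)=6875 / 1013222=0.01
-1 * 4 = -4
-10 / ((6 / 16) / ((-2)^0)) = -80 / 3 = -26.67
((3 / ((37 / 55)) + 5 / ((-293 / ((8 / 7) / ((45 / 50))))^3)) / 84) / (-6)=-0.01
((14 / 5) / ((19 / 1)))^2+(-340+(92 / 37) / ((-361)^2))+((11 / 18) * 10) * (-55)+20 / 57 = -733123781677 / 1084922325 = -675.74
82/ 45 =1.82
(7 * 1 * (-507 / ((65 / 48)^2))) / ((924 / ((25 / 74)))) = -288 / 407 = -0.71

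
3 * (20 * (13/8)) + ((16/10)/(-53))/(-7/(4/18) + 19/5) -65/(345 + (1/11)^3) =656029226831/6741456476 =97.31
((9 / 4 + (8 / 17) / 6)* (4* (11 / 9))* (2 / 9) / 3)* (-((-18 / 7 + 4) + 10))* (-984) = 274208000 / 28917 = 9482.59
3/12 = 1/4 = 0.25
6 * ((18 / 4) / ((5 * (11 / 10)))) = 54 / 11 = 4.91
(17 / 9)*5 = 85 / 9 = 9.44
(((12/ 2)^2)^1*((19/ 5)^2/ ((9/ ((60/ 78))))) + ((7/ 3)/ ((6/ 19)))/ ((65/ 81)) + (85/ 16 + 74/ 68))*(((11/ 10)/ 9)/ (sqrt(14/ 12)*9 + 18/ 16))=-3892141/ 43956900 + 3892141*sqrt(42)/ 32967675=0.68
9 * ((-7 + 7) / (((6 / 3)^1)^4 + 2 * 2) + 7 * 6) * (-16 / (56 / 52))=-5616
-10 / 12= -5 / 6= -0.83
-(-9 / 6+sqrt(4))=-1 / 2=-0.50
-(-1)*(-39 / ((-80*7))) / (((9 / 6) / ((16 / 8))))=13 / 140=0.09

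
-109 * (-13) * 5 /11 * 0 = 0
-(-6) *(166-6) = 960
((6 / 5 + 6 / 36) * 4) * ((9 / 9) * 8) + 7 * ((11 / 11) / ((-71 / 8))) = 45736 / 1065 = 42.94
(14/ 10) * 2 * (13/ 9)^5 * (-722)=-3753029644/ 295245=-12711.58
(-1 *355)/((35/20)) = -1420/7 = -202.86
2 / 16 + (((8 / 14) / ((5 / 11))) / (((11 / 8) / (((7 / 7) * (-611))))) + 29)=-148261 / 280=-529.50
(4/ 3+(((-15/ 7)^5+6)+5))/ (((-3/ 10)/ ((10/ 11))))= 165626600/ 1663893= 99.54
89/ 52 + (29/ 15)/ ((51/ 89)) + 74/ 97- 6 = -585431/ 3858660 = -0.15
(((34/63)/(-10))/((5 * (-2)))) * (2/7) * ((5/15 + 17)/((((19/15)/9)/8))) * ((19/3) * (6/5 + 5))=219232/3675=59.65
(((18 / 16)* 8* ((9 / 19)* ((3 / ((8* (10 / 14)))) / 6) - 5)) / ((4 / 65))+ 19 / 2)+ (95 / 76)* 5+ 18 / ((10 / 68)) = -3569193 / 6080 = -587.04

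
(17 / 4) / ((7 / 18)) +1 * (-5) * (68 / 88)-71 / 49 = 3027 / 539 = 5.62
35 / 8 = 4.38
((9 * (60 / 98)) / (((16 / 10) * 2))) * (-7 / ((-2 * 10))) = 135 / 224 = 0.60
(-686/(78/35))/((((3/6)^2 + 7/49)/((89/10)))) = -2991646/429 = -6973.53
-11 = -11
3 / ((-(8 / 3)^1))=-9 / 8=-1.12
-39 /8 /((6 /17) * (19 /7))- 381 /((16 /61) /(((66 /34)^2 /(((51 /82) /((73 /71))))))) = -960054586703 /106042192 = -9053.52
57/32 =1.78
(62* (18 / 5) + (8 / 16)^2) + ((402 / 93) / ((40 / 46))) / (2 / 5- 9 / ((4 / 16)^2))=12431949 / 55645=223.42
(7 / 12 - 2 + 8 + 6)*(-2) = -151 / 6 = -25.17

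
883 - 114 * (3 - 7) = 1339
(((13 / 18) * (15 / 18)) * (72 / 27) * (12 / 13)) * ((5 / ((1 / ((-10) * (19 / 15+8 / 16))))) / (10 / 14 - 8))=74200 / 4131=17.96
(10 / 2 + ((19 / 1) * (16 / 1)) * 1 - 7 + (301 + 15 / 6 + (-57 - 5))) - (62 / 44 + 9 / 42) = 83449 / 154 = 541.88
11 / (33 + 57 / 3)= 11 / 52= 0.21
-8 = -8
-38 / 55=-0.69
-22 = -22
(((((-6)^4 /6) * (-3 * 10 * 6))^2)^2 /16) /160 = 892616806656000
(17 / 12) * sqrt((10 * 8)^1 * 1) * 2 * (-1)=-25.34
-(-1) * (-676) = -676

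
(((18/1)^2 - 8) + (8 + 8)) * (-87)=-28884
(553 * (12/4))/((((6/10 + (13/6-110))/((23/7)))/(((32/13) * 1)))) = -5232960/41821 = -125.13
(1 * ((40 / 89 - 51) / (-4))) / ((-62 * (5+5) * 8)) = -4499 / 1765760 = -0.00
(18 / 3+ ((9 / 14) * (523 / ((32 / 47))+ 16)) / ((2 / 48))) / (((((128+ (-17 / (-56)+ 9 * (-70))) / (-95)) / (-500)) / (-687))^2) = 179654409259458000000 / 3508129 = 51210890266423.50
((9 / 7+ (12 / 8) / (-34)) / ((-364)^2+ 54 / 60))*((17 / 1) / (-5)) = -591 / 18549566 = -0.00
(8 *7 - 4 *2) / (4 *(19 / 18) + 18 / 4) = 864 / 157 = 5.50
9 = 9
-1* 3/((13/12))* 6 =-16.62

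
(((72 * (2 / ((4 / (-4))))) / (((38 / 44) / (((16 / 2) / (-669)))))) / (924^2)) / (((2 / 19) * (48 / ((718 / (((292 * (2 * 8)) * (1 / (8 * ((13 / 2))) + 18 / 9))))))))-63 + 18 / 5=-59.40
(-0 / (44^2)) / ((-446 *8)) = 0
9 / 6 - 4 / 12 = 7 / 6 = 1.17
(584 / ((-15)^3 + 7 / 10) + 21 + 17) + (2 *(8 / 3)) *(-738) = -131536054 / 33743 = -3898.17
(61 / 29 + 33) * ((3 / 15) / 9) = 1018 / 1305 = 0.78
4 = 4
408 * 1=408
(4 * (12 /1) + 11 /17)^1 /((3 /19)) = 15713 /51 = 308.10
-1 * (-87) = 87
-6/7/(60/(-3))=3/70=0.04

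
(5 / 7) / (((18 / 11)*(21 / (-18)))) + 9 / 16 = 443 / 2352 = 0.19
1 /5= 0.20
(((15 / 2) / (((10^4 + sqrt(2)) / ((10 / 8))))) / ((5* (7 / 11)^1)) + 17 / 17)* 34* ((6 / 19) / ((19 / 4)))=285684144288 / 126349997473-8415* sqrt(2) / 126349997473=2.26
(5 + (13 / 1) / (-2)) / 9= -1 / 6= -0.17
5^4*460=287500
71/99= 0.72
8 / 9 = 0.89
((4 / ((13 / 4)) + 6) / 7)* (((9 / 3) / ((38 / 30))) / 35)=0.07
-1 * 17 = -17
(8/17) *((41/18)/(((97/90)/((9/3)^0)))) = 1640/1649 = 0.99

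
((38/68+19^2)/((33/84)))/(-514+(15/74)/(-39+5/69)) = -2012216584/1123823041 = -1.79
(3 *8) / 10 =12 / 5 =2.40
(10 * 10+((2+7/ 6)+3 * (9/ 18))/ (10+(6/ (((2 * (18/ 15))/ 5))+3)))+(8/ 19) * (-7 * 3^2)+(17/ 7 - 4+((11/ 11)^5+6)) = 1609306/ 20349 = 79.09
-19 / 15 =-1.27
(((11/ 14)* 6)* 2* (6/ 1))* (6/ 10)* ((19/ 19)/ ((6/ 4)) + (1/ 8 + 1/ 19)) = 1089/ 38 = 28.66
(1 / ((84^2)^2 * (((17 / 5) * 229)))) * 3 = 5 / 64607106816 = 0.00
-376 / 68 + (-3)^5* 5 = -20749 / 17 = -1220.53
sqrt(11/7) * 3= 3 * sqrt(77)/7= 3.76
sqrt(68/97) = 2 * sqrt(1649)/97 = 0.84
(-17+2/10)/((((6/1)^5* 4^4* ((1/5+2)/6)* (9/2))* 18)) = -7/24634368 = -0.00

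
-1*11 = -11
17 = 17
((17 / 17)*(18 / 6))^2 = 9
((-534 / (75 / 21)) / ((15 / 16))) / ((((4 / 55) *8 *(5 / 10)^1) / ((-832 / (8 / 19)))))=27083056 / 25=1083322.24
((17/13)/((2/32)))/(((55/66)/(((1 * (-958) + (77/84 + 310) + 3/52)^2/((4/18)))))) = 519591880896/10985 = 47300125.71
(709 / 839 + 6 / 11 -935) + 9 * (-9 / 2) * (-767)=30129.89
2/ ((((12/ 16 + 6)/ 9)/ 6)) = 16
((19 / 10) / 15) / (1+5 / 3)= 19 / 400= 0.05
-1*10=-10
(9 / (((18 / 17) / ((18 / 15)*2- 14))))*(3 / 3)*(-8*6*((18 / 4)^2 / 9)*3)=159732 / 5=31946.40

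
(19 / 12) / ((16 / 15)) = 95 / 64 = 1.48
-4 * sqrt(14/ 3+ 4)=-4 * sqrt(78)/ 3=-11.78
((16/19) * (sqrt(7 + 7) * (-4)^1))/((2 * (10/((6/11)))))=-96 * sqrt(14)/1045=-0.34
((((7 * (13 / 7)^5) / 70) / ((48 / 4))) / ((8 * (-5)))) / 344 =-371293 / 27751718400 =-0.00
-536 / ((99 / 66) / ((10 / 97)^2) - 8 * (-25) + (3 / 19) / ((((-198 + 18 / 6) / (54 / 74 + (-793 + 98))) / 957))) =-3966400 / 6505519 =-0.61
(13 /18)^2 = 169 /324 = 0.52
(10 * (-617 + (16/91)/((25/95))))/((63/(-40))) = 3913.22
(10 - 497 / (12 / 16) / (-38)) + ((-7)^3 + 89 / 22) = -390641 / 1254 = -311.52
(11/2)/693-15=-1889/126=-14.99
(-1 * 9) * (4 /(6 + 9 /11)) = -132 /25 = -5.28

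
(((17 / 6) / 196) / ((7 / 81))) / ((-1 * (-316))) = 459 / 867104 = 0.00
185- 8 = 177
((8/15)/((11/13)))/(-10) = -52/825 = -0.06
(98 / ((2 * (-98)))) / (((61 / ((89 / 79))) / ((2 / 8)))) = -89 / 38552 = -0.00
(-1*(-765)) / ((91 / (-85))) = -65025 / 91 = -714.56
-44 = -44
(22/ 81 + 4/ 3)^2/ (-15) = -3380/ 19683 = -0.17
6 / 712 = 3 / 356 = 0.01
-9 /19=-0.47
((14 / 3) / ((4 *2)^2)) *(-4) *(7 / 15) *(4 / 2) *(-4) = 1.09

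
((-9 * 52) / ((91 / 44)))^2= 2509056 / 49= 51205.22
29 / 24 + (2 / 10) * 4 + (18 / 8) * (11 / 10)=269 / 60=4.48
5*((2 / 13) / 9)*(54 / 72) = 5 / 78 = 0.06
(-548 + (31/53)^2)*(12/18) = -3076742/8427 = -365.11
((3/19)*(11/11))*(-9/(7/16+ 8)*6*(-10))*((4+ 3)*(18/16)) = 1512/19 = 79.58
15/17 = 0.88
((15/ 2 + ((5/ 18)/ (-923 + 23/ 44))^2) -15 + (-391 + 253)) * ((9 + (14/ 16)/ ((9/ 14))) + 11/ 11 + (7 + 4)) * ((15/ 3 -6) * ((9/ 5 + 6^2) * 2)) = 43764163002568757/ 177926427468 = 245967.75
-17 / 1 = -17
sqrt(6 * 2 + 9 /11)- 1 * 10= -10 + sqrt(1551) /11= -6.42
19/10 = 1.90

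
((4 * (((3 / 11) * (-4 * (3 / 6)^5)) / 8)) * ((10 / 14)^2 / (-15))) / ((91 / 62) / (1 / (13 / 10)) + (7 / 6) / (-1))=2325 / 2973124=0.00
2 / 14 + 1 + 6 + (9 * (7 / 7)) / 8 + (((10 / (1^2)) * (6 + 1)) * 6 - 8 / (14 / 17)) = 418.55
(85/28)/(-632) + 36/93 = 209717/548576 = 0.38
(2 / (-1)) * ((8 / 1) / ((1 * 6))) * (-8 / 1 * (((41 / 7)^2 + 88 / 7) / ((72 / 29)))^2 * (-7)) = -4437291769 / 83349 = -53237.49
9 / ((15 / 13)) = 39 / 5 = 7.80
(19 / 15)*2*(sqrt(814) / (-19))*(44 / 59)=-88*sqrt(814) / 885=-2.84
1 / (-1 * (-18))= 1 / 18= 0.06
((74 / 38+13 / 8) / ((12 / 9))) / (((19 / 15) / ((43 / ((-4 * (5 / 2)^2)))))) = -210141 / 57760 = -3.64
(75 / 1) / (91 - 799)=-25 / 236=-0.11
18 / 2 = 9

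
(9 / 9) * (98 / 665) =14 / 95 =0.15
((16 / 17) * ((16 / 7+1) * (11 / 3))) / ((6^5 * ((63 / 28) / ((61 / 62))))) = 15433 / 24203529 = 0.00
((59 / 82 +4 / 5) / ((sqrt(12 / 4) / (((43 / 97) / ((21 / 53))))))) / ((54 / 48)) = 811324 * sqrt(3) / 1610685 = 0.87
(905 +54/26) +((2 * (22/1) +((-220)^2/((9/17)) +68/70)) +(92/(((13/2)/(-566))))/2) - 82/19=6875193412/77805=88364.42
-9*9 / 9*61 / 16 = -549 / 16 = -34.31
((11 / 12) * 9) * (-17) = -561 / 4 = -140.25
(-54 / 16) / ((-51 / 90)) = 405 / 68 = 5.96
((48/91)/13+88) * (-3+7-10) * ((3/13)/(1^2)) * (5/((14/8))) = -348.29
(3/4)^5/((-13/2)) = -243/6656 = -0.04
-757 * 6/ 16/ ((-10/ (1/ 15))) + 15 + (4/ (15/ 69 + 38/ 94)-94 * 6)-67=-5104453/ 8400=-607.67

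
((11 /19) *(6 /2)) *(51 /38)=1683 /722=2.33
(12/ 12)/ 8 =1/ 8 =0.12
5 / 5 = 1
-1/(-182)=1/182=0.01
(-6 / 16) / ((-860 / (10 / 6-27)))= -19 / 1720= -0.01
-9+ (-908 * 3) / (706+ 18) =-2310 / 181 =-12.76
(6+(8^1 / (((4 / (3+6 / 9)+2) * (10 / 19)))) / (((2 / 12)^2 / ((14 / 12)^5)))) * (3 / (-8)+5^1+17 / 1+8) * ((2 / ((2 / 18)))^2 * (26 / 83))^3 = 585036875215490256 / 48601895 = 12037326429.67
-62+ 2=-60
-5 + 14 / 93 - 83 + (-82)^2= 617162 / 93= 6636.15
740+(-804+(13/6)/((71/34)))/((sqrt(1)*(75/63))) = 116283/1775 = 65.51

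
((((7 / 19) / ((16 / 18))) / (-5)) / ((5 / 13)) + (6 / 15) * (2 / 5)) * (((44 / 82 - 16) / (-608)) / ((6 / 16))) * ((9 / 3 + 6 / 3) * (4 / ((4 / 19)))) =-66887 / 186960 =-0.36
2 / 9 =0.22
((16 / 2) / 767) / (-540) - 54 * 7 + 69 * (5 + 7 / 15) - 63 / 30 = -120113 / 41418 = -2.90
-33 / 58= -0.57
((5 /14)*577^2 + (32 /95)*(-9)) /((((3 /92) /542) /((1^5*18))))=35573032262.94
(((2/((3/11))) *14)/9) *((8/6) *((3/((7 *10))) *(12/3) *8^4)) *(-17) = -24510464/135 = -181558.99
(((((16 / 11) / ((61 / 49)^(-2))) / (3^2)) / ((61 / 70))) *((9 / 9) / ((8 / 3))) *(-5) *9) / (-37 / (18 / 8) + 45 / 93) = 83700 / 275429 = 0.30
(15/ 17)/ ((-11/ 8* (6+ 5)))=-120/ 2057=-0.06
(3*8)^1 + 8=32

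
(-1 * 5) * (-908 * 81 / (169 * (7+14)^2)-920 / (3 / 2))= 76307780 / 24843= 3071.60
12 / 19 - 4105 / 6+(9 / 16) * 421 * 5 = 456481 / 912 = 500.53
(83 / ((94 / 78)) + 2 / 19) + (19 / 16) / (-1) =968585 / 14288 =67.79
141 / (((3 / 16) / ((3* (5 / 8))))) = 1410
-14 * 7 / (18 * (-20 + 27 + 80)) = -49 / 783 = -0.06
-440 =-440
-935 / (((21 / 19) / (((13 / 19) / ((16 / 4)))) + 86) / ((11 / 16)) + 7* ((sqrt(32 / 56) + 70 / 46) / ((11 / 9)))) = -1448429340215 / 221639180533 + 16550807130* sqrt(7) / 221639180533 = -6.34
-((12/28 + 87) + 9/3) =-633/7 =-90.43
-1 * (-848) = 848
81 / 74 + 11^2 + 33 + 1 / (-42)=120490 / 777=155.07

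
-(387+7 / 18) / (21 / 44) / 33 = -13946 / 567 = -24.60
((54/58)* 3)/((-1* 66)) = -27/638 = -0.04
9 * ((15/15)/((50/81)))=729/50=14.58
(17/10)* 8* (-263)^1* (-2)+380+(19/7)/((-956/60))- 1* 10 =62933489/8365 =7523.43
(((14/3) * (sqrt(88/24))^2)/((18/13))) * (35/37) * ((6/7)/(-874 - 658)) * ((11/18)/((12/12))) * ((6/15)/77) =-143/6887106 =-0.00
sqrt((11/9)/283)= sqrt(3113)/849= 0.07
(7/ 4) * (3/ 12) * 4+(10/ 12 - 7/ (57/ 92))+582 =130709/ 228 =573.29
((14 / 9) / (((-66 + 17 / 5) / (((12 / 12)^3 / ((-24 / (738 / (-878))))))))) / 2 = -1435 / 3297768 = -0.00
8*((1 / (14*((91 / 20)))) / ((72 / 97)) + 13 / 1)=597202 / 5733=104.17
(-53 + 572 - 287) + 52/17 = 3996/17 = 235.06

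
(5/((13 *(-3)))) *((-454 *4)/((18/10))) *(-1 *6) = -90800/117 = -776.07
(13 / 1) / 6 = 2.17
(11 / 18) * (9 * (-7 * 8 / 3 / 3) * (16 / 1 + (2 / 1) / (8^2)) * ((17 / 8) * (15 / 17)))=-65835 / 64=-1028.67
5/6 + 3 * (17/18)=11/3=3.67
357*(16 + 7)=8211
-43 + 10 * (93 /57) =-507 /19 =-26.68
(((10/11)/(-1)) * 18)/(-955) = 36/2101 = 0.02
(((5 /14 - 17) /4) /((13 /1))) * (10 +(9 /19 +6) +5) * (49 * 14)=-1164534 /247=-4714.71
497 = 497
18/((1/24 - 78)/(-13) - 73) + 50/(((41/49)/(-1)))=-51447506/857105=-60.02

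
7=7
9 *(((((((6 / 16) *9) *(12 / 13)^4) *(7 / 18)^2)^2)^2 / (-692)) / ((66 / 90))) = -423519198323235840 / 1266287807275591237423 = -0.00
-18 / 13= -1.38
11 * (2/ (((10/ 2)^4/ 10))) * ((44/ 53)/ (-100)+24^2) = 33580316/ 165625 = 202.75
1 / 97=0.01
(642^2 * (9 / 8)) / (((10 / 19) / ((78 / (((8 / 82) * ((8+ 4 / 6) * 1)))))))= 6501784059 / 80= 81272300.74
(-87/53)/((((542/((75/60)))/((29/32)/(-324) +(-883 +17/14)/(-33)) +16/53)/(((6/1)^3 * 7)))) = -1753639948305/11679799238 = -150.14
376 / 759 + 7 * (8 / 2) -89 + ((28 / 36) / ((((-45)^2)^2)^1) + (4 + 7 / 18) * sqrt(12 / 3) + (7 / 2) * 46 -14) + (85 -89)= 91.27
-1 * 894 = -894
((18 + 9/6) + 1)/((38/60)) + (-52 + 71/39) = -13198/741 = -17.81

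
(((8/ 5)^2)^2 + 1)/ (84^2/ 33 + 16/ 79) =4102549/ 116240000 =0.04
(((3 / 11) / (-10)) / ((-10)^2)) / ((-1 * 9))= 1 / 33000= 0.00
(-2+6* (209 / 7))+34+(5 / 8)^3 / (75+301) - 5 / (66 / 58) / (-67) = 629299213601 / 2979508224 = 211.21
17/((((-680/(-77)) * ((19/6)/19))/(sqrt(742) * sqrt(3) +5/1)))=231/4 +231 * sqrt(2226)/20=602.68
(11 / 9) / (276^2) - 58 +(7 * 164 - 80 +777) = 1225138619 / 685584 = 1787.00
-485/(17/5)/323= -0.44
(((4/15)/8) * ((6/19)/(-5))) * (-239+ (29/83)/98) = 1943997/3863650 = 0.50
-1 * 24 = -24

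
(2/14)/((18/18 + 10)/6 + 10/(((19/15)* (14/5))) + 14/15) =570/22289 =0.03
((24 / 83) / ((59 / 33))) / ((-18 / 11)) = -484 / 4897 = -0.10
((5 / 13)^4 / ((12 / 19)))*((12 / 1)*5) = 59375 / 28561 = 2.08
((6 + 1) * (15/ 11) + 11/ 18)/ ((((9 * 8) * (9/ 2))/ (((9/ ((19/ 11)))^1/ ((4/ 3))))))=2011/ 16416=0.12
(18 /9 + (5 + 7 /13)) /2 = 49 /13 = 3.77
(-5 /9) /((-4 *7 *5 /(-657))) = -73 /28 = -2.61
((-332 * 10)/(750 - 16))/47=-1660/17249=-0.10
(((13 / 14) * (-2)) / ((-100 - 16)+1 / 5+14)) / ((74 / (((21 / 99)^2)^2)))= 0.00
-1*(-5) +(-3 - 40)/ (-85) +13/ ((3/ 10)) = 12454/ 255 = 48.84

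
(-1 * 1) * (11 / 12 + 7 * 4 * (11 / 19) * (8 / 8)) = -3905 / 228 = -17.13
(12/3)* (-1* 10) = -40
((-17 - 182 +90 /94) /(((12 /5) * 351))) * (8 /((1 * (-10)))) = 716 /3807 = 0.19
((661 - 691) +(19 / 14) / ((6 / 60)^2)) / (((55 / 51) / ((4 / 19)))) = 20.64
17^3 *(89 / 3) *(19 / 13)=8307883 / 39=213022.64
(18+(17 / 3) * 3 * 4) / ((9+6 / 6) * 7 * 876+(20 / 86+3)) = 3698 / 2636899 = 0.00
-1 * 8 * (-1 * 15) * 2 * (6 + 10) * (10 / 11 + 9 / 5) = 114432 / 11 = 10402.91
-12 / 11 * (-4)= 48 / 11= 4.36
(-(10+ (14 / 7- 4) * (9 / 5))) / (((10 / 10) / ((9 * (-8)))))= 2304 / 5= 460.80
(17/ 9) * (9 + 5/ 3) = 544/ 27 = 20.15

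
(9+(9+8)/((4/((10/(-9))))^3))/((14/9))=50363/9072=5.55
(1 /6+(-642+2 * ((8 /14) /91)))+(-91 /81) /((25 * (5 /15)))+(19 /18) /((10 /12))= -550960439 /859950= -640.69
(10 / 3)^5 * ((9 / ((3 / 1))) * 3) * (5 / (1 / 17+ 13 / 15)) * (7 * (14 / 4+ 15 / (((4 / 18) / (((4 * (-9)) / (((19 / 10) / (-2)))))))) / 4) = 904892734375 / 10089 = 89691023.33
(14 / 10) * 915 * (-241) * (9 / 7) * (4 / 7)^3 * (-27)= 685889856 / 343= 1999678.88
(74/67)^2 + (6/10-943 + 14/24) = -253340341/269340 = -940.60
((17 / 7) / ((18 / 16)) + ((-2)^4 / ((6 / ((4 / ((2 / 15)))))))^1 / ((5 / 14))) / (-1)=-14248 / 63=-226.16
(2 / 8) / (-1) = -1 / 4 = -0.25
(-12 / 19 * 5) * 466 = -1471.58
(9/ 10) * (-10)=-9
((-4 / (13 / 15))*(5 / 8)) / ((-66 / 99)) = 225 / 52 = 4.33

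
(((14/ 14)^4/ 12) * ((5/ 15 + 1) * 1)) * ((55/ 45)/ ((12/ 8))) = 22/ 243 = 0.09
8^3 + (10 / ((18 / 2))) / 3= 13834 / 27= 512.37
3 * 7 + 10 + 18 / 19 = 607 / 19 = 31.95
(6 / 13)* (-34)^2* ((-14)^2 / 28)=48552 / 13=3734.77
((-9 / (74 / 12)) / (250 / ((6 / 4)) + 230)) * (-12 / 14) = 486 / 154105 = 0.00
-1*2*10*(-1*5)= 100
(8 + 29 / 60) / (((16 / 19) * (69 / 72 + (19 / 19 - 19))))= -9671 / 16360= -0.59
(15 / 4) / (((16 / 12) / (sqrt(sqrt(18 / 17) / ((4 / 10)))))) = 45 * sqrt(15) * 34^(3 / 4) / 544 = 4.51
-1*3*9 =-27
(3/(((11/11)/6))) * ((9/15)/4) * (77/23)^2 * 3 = 480249/5290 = 90.78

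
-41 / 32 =-1.28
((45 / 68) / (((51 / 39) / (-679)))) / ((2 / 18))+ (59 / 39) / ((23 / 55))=-3202965475 / 1036932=-3088.89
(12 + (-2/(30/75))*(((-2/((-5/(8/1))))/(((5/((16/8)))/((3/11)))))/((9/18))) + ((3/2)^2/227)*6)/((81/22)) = 2.33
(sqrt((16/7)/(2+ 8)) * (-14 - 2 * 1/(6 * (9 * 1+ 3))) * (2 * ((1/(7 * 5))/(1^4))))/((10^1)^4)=-101 * sqrt(70)/22050000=-0.00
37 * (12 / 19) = 444 / 19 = 23.37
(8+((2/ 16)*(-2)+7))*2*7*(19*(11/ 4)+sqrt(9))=91273/ 8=11409.12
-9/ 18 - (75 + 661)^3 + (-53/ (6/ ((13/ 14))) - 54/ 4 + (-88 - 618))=-33489874673/ 84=-398688984.20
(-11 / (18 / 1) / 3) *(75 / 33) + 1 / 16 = -173 / 432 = -0.40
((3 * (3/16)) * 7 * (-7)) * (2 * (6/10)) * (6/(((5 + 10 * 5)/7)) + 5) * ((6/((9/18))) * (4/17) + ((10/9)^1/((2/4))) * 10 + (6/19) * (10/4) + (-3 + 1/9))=-621677259/142120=-4374.31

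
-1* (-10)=10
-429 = -429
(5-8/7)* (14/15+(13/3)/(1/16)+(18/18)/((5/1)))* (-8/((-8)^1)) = 1359/5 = 271.80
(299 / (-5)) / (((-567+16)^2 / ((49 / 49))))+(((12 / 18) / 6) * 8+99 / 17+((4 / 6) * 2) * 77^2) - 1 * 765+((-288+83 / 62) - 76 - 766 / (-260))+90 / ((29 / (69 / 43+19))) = 27574623453703493 / 4024742822685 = 6851.28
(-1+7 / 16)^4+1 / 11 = 137707 / 720896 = 0.19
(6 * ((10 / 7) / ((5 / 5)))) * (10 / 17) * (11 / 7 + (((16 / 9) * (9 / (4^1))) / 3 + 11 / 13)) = 204800 / 10829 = 18.91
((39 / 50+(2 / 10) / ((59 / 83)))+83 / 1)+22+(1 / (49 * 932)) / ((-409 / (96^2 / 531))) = 1461014399393 / 13775181350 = 106.06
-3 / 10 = -0.30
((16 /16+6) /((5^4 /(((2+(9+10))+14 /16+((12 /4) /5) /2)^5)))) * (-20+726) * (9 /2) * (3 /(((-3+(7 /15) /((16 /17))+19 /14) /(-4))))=769261333573962839799 /385400000000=1996007611.76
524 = 524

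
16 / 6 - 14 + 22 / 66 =-11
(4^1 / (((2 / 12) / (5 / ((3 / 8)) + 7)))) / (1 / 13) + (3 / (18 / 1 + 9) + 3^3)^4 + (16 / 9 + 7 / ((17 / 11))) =60965394245 / 111537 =546593.46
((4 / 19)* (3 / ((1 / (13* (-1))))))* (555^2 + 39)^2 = -14804934782976 / 19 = -779207093840.84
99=99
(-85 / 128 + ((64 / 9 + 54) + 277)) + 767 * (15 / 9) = 1861379 / 1152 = 1615.78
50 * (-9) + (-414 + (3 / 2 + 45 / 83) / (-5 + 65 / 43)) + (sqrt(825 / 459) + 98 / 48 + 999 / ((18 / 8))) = -20843479 / 49800 + 5 * sqrt(187) / 51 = -417.20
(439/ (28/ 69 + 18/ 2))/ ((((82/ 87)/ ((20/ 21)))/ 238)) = 298669260/ 26609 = 11224.37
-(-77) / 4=77 / 4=19.25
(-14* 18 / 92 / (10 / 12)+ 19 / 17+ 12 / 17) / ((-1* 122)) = 2861 / 238510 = 0.01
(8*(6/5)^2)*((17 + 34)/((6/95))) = 46512/5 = 9302.40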